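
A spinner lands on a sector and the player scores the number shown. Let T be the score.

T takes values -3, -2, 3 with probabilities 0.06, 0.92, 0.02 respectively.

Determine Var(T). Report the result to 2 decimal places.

0.56

E[T] = (-3)(0.06) + (-2)(0.92) + (3)(0.02) = -1.96
E[T²] = (-3)²(0.06) + (-2)²(0.92) + (3)²(0.02) = 4.4
Var(T) = E[T²] − (E[T])² = 4.4 − (-1.96)² = 0.5584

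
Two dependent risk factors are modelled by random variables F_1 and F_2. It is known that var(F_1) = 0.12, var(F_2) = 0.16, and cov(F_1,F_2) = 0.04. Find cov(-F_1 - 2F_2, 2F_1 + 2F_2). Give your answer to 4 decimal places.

cov(-F_1 - 2F_2, 2F_1 + 2F_2) = (-1)(2)var(F_1) + (-2)(2)var(F_2) + [(-1)(2) + (-2)(2)]cov(F_1,F_2)
= -2·0.12 + -4·0.16 + -6·0.04 = -1.12

-1.1200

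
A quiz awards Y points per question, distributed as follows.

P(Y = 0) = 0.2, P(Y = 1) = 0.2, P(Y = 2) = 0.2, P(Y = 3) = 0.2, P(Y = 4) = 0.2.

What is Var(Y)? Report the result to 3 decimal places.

2.000

E[Y] = (0)(0.2) + (1)(0.2) + (2)(0.2) + (3)(0.2) + (4)(0.2) = 2
E[Y²] = (0)²(0.2) + (1)²(0.2) + (2)²(0.2) + (3)²(0.2) + (4)²(0.2) = 6
Var(Y) = E[Y²] − (E[Y])² = 6 − (2)² = 2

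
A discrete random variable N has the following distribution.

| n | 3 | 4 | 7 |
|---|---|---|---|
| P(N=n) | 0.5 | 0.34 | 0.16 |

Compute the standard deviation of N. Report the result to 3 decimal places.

E[N] = (3)(0.5) + (4)(0.34) + (7)(0.16) = 3.98
E[N²] = (3)²(0.5) + (4)²(0.34) + (7)²(0.16) = 17.78
V(N) = E[N²] − (E[N])² = 17.78 − (3.98)² = 1.9396
σ(N) = √1.9396 ≈ 1.393

1.393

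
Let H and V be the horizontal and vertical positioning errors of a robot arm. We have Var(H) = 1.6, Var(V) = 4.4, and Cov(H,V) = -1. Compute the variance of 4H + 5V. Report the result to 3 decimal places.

Var(4H + 5V) = (4)²·Var(H) + (5)²·Var(V) + 2·(4)·(5)·Cov(H,V)
= 16·1.6 + 25·4.4 + 40·-1 = 95.6

95.600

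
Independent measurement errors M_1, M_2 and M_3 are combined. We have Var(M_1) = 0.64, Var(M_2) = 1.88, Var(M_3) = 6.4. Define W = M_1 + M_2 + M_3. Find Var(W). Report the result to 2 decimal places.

By independence, Var(W) = (1)²Var(M_1) + (1)²Var(M_2) + (1)²Var(M_3)
= (1)²·0.64 + (1)²·1.88 + (1)²·6.4 = 8.92

8.92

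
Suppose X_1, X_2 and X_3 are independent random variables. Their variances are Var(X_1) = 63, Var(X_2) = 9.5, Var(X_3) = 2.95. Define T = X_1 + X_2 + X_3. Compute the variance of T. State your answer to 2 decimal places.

75.45

By independence, Var(T) = (1)²Var(X_1) + (1)²Var(X_2) + (1)²Var(X_3)
= (1)²·63 + (1)²·9.5 + (1)²·2.95 = 75.45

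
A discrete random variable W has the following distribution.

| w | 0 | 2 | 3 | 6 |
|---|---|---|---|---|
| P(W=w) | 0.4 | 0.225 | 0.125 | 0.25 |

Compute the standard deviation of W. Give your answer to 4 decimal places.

2.3705

E[W] = (0)(0.4) + (2)(0.225) + (3)(0.125) + (6)(0.25) = 2.325
E[W²] = (0)²(0.4) + (2)²(0.225) + (3)²(0.125) + (6)²(0.25) = 11.025
Var(W) = E[W²] − (E[W])² = 11.025 − (2.325)² = 5.619375
SD(W) = √5.619375 ≈ 2.3705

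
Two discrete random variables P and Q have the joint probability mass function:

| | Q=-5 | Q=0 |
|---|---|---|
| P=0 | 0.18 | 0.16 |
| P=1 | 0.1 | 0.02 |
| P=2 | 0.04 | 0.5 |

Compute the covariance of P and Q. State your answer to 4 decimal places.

E[P] = 1.2,  E[Q] = -1.6
E[PQ] = -0.9
cov(P,Q) = E[PQ] − E[P]E[Q] = -0.9 − (1.2)(-1.6) = 1.02

1.0200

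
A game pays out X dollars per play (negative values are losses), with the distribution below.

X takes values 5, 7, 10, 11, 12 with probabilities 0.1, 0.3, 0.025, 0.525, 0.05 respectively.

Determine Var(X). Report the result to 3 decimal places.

5.324

E[X] = (5)(0.1) + (7)(0.3) + (10)(0.025) + (11)(0.525) + (12)(0.05) = 9.225
E[X²] = (5)²(0.1) + (7)²(0.3) + (10)²(0.025) + (11)²(0.525) + (12)²(0.05) = 90.425
Var(X) = E[X²] − (E[X])² = 90.425 − (9.225)² = 5.324375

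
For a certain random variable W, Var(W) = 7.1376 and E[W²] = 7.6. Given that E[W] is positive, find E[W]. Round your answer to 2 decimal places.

0.68

(E[W])² = E[W²] − Var(W) = 7.6 − 7.1376 = 0.4624
E[W] = √0.4624 = 0.68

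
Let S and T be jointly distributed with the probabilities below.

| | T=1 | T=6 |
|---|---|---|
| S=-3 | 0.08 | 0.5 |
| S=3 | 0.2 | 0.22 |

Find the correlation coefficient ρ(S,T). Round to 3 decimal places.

E[S] = -0.48,  E[T] = 4.6
E[ST] = -4.68
cov(S,T) = E[ST] − E[S]E[T] = -4.68 − (-0.48)(4.6) = -2.472
Var(S) = 8.7696,  Var(T) = 5.04
ρ = -2.472 / √(8.7696·5.04) ≈ -0.372

-0.372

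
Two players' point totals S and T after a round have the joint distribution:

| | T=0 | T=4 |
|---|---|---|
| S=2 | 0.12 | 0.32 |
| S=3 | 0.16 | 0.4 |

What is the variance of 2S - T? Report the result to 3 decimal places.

4.262

E[S] = 2.56,  E[T] = 2.88,  E[ST] = 7.36
Var(S) = 6.8 − (2.56)² = 0.2464;  Var(T) = 11.52 − (2.88)² = 3.2256
Cov(S,T) = 7.36 − (2.56)(2.88) = -0.0128
Var(2S - T) = (2)²·0.2464 + (-1)²·3.2256 + 2·(2)·(-1)·-0.0128 = 4.2624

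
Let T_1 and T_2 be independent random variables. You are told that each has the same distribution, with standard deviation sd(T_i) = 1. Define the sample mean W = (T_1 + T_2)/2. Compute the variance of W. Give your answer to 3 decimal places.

0.500

V(T_i) = (1)² = 1
By independence, V(W) = (0.5)²V(T_1) + (0.5)²V(T_2)
= (0.5)²·1 + (0.5)²·1 = 0.5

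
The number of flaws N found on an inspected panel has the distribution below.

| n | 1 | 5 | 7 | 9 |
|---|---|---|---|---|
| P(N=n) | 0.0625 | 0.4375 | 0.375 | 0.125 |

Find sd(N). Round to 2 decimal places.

1.87

E[N] = (1)(0.0625) + (5)(0.4375) + (7)(0.375) + (9)(0.125) = 6
E[N²] = (1)²(0.0625) + (5)²(0.4375) + (7)²(0.375) + (9)²(0.125) = 39.5
V(N) = E[N²] − (E[N])² = 39.5 − (6)² = 3.5
sd(N) = √3.5 ≈ 1.87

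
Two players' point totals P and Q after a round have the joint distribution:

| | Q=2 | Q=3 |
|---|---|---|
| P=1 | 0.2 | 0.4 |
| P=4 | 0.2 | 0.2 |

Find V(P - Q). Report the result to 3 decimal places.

2.640

E[P] = 2.2,  E[Q] = 2.6,  E[PQ] = 5.6
V(P) = 7 − (2.2)² = 2.16;  V(Q) = 7 − (2.6)² = 0.24
Cov(P,Q) = 5.6 − (2.2)(2.6) = -0.12
V(P - Q) = (1)²·2.16 + (-1)²·0.24 + 2·(1)·(-1)·-0.12 = 2.64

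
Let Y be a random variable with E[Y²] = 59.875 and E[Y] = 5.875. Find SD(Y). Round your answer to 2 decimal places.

5.04

V(Y) = 59.875 − (5.875)² = 25.359375
SD(Y) = √25.359375 ≈ 5.04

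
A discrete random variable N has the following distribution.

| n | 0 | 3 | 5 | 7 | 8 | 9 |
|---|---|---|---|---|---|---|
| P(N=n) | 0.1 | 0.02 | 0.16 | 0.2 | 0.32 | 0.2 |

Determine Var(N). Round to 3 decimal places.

E[N] = (0)(0.1) + (3)(0.02) + (5)(0.16) + (7)(0.2) + (8)(0.32) + (9)(0.2) = 6.62
E[N²] = (0)²(0.1) + (3)²(0.02) + (5)²(0.16) + (7)²(0.2) + (8)²(0.32) + (9)²(0.2) = 50.66
Var(N) = E[N²] − (E[N])² = 50.66 − (6.62)² = 6.8356

6.836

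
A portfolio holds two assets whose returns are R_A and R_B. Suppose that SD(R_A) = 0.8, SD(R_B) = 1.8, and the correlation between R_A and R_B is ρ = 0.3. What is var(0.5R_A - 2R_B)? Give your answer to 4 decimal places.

var(R_A) = (0.8)² = 0.64;  var(R_B) = (1.8)² = 3.24
Cov(R_A,R_B) = ρ·SD(R_A)·SD(R_B) = 0.3·0.8·1.8 = 0.432
var(0.5R_A - 2R_B) = (0.5)²·var(R_A) + (-2)²·var(R_B) + 2·(0.5)·(-2)·Cov(R_A,R_B)
= 0.25·0.64 + 4·3.24 + -2·0.432 = 12.256

12.2560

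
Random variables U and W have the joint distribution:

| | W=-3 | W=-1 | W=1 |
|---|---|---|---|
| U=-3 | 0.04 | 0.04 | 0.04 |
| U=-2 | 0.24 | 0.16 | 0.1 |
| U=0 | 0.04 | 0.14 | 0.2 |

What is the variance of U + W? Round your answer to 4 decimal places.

E[U] = -1.36,  E[W] = -0.96,  E[UW] = 1.92
var(U) = 3.08 − (-1.36)² = 1.2304;  var(W) = 3.56 − (-0.96)² = 2.6384
Cov(U,W) = 1.92 − (-1.36)(-0.96) = 0.6144
var(U + W) = (1)²·1.2304 + (1)²·2.6384 + 2·(1)·(1)·0.6144 = 5.0976

5.0976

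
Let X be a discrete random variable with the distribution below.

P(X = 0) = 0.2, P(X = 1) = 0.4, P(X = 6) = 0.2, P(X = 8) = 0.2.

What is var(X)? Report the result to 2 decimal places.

10.16

E[X] = (0)(0.2) + (1)(0.4) + (6)(0.2) + (8)(0.2) = 3.2
E[X²] = (0)²(0.2) + (1)²(0.4) + (6)²(0.2) + (8)²(0.2) = 20.4
var(X) = E[X²] − (E[X])² = 20.4 − (3.2)² = 10.16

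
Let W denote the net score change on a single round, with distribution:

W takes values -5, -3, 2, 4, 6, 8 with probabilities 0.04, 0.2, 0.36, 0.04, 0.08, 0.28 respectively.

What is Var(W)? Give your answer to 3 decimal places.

17.840

E[W] = (-5)(0.04) + (-3)(0.2) + (2)(0.36) + (4)(0.04) + (6)(0.08) + (8)(0.28) = 2.8
E[W²] = (-5)²(0.04) + (-3)²(0.2) + (2)²(0.36) + (4)²(0.04) + (6)²(0.08) + (8)²(0.28) = 25.68
Var(W) = E[W²] − (E[W])² = 25.68 − (2.8)² = 17.84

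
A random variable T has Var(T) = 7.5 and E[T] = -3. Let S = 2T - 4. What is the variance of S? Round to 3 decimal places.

30.000

Var(2T - 4) = (2)²·Var(T) = 4·7.5 = 30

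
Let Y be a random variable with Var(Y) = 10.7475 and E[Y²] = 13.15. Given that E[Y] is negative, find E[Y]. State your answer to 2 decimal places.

-1.55

(E[Y])² = E[Y²] − Var(Y) = 13.15 − 10.7475 = 2.4025
E[Y] = −√2.4025 = -1.55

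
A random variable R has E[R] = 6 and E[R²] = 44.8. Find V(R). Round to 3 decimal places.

V(R) = 44.8 − (6)² = 8.8

8.800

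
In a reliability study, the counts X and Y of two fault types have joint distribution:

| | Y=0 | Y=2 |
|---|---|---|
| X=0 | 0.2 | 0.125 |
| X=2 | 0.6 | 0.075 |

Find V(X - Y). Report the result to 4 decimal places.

1.9975

E[X] = 1.35,  E[Y] = 0.4,  E[XY] = 0.3
V(X) = 2.7 − (1.35)² = 0.8775;  V(Y) = 0.8 − (0.4)² = 0.64
Cov(X,Y) = 0.3 − (1.35)(0.4) = -0.24
V(X - Y) = (1)²·0.8775 + (-1)²·0.64 + 2·(1)·(-1)·-0.24 = 1.9975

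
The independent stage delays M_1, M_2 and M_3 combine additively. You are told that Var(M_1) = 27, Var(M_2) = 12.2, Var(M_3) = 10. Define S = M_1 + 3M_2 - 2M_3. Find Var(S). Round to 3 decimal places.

176.800

By independence, Var(S) = (1)²Var(M_1) + (3)²Var(M_2) + (-2)²Var(M_3)
= (1)²·27 + (3)²·12.2 + (-2)²·10 = 176.8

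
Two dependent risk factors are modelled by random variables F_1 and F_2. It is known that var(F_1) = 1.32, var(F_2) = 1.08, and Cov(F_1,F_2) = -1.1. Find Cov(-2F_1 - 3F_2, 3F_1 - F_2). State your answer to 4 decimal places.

3.0200

Cov(-2F_1 - 3F_2, 3F_1 - F_2) = (-2)(3)var(F_1) + (-3)(-1)var(F_2) + [(-2)(-1) + (-3)(3)]Cov(F_1,F_2)
= -6·1.32 + 3·1.08 + -7·-1.1 = 3.02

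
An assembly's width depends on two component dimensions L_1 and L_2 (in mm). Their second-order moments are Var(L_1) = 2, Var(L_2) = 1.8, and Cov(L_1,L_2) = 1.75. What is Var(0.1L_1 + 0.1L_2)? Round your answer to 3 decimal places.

Var(0.1L_1 + 0.1L_2) = (0.1)²·Var(L_1) + (0.1)²·Var(L_2) + 2·(0.1)·(0.1)·Cov(L_1,L_2)
= 0.01·2 + 0.01·1.8 + 0.02·1.75 = 0.073

0.073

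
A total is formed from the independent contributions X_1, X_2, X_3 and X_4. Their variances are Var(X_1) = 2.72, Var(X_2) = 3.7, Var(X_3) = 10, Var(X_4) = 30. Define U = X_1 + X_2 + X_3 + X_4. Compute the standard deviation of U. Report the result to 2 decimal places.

By independence, Var(U) = (1)²Var(X_1) + (1)²Var(X_2) + (1)²Var(X_3) + (1)²Var(X_4)
= (1)²·2.72 + (1)²·3.7 + (1)²·10 + (1)²·30 = 46.42
sd(U) = √46.42 ≈ 6.81

6.81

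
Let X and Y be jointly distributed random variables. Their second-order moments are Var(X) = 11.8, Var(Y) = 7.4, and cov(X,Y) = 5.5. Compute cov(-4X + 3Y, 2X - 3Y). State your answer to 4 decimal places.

-62.0000

cov(-4X + 3Y, 2X - 3Y) = (-4)(2)Var(X) + (3)(-3)Var(Y) + [(-4)(-3) + (3)(2)]cov(X,Y)
= -8·11.8 + -9·7.4 + 18·5.5 = -62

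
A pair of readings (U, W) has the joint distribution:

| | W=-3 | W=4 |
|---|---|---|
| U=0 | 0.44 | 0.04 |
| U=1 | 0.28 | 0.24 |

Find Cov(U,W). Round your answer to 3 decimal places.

E[U] = 0.52,  E[W] = -1.04
E[UW] = 0.12
Cov(U,W) = E[UW] − E[U]E[W] = 0.12 − (0.52)(-1.04) = 0.6608

0.661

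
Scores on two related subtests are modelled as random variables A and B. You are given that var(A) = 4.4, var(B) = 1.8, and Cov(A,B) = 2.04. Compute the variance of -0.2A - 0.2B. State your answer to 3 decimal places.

var(-0.2A - 0.2B) = (-0.2)²·var(A) + (-0.2)²·var(B) + 2·(-0.2)·(-0.2)·Cov(A,B)
= 0.04·4.4 + 0.04·1.8 + 0.08·2.04 = 0.4112

0.411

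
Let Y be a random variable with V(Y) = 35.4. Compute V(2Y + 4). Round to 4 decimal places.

141.6000

V(2Y + 4) = (2)²·V(Y) = 4·35.4 = 141.6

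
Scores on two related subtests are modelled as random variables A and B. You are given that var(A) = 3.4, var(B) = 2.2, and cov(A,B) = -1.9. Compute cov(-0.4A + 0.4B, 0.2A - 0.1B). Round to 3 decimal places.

-0.588

cov(-0.4A + 0.4B, 0.2A - 0.1B) = (-0.4)(0.2)var(A) + (0.4)(-0.1)var(B) + [(-0.4)(-0.1) + (0.4)(0.2)]cov(A,B)
= -0.08·3.4 + -0.04·2.2 + 0.12·-1.9 = -0.588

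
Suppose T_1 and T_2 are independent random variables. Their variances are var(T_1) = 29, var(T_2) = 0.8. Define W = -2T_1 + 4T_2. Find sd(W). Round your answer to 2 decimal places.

By independence, var(W) = (-2)²var(T_1) + (4)²var(T_2)
= (-2)²·29 + (4)²·0.8 = 128.8
sd(W) = √128.8 ≈ 11.35

11.35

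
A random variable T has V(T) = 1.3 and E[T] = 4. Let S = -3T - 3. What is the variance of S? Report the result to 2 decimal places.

11.70

V(-3T - 3) = (-3)²·V(T) = 9·1.3 = 11.7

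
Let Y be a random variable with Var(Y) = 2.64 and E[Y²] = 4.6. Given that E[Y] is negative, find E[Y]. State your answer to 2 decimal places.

(E[Y])² = E[Y²] − Var(Y) = 4.6 − 2.64 = 1.96
E[Y] = −√1.96 = -1.4

-1.40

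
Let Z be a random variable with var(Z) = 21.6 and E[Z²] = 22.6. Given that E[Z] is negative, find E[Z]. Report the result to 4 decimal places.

-1.0000

(E[Z])² = E[Z²] − var(Z) = 22.6 − 21.6 = 1
E[Z] = −√1 = -1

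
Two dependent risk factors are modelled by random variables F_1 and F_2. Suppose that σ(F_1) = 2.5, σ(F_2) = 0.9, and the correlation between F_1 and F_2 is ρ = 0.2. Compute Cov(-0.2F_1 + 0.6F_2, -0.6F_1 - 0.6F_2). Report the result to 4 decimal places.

0.3504

var(F_1) = (2.5)² = 6.25;  var(F_2) = (0.9)² = 0.81
Cov(F_1,F_2) = ρ·σ(F_1)·σ(F_2) = 0.2·2.5·0.9 = 0.45
Cov(-0.2F_1 + 0.6F_2, -0.6F_1 - 0.6F_2) = (-0.2)(-0.6)var(F_1) + (0.6)(-0.6)var(F_2) + [(-0.2)(-0.6) + (0.6)(-0.6)]Cov(F_1,F_2)
= 0.12·6.25 + -0.36·0.81 + -0.24·0.45 = 0.3504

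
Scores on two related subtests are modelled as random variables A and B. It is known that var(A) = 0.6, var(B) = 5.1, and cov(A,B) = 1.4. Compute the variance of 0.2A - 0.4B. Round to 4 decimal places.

0.6160

var(0.2A - 0.4B) = (0.2)²·var(A) + (-0.4)²·var(B) + 2·(0.2)·(-0.4)·cov(A,B)
= 0.04·0.6 + 0.16·5.1 + -0.16·1.4 = 0.616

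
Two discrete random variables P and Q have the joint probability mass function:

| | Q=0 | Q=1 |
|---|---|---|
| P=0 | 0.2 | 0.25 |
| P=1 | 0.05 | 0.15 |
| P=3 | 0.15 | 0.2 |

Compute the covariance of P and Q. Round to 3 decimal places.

0.000

E[P] = 1.25,  E[Q] = 0.6
E[PQ] = 0.75
Cov(P,Q) = E[PQ] − E[P]E[Q] = 0.75 − (1.25)(0.6) = 0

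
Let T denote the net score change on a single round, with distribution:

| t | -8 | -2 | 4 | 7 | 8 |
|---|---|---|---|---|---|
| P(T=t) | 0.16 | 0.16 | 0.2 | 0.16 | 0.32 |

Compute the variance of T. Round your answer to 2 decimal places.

E[T] = (-8)(0.16) + (-2)(0.16) + (4)(0.2) + (7)(0.16) + (8)(0.32) = 2.88
E[T²] = (-8)²(0.16) + (-2)²(0.16) + (4)²(0.2) + (7)²(0.16) + (8)²(0.32) = 42.4
Var(T) = E[T²] − (E[T])² = 42.4 − (2.88)² = 34.1056

34.11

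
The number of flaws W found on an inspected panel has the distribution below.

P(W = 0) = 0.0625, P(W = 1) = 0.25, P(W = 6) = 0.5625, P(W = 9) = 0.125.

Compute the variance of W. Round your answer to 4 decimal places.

E[W] = (0)(0.0625) + (1)(0.25) + (6)(0.5625) + (9)(0.125) = 4.75
E[W²] = (0)²(0.0625) + (1)²(0.25) + (6)²(0.5625) + (9)²(0.125) = 30.625
Var(W) = E[W²] − (E[W])² = 30.625 − (4.75)² = 8.0625

8.0625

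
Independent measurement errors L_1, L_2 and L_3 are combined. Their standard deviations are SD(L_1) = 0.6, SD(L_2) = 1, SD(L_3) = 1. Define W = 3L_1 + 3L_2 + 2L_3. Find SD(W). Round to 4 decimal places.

Var(L_1) = 0.36, Var(L_2) = 1, Var(L_3) = 1
By independence, Var(W) = (3)²Var(L_1) + (3)²Var(L_2) + (2)²Var(L_3)
= (3)²·0.36 + (3)²·1 + (2)²·1 = 16.24
SD(W) = √16.24 ≈ 4.0299

4.0299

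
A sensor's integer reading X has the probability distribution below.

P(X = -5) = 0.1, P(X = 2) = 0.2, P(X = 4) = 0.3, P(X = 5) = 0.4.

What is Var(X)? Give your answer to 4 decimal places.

8.4900

E[X] = (-5)(0.1) + (2)(0.2) + (4)(0.3) + (5)(0.4) = 3.1
E[X²] = (-5)²(0.1) + (2)²(0.2) + (4)²(0.3) + (5)²(0.4) = 18.1
Var(X) = E[X²] − (E[X])² = 18.1 − (3.1)² = 8.49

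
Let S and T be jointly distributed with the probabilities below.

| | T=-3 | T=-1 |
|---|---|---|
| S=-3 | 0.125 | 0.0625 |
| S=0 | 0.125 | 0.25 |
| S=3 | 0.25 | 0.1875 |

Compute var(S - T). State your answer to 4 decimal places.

6.0625

E[S] = 0.75,  E[T] = -2,  E[ST] = -1.5
var(S) = 5.625 − (0.75)² = 5.0625;  var(T) = 5 − (-2)² = 1
Cov(S,T) = -1.5 − (0.75)(-2) = 0
var(S - T) = (1)²·5.0625 + (-1)²·1 + 2·(1)·(-1)·0 = 6.0625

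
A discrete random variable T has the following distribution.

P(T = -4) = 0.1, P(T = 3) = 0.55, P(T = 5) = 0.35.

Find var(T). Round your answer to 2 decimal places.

E[T] = (-4)(0.1) + (3)(0.55) + (5)(0.35) = 3
E[T²] = (-4)²(0.1) + (3)²(0.55) + (5)²(0.35) = 15.3
var(T) = E[T²] − (E[T])² = 15.3 − (3)² = 6.3

6.30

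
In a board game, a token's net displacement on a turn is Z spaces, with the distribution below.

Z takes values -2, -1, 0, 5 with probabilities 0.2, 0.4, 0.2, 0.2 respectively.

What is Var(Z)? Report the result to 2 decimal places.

E[Z] = (-2)(0.2) + (-1)(0.4) + (0)(0.2) + (5)(0.2) = 0.2
E[Z²] = (-2)²(0.2) + (-1)²(0.4) + (0)²(0.2) + (5)²(0.2) = 6.2
Var(Z) = E[Z²] − (E[Z])² = 6.2 − (0.2)² = 6.16

6.16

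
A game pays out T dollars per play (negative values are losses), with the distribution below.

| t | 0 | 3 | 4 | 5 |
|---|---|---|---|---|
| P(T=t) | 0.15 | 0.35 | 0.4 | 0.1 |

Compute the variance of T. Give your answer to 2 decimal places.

E[T] = (0)(0.15) + (3)(0.35) + (4)(0.4) + (5)(0.1) = 3.15
E[T²] = (0)²(0.15) + (3)²(0.35) + (4)²(0.4) + (5)²(0.1) = 12.05
Var(T) = E[T²] − (E[T])² = 12.05 − (3.15)² = 2.1275

2.13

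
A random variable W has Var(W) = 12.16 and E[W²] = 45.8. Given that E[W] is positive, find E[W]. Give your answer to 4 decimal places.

(E[W])² = E[W²] − Var(W) = 45.8 − 12.16 = 33.64
E[W] = √33.64 = 5.8

5.8000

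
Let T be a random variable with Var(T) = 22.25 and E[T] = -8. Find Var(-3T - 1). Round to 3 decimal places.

Var(-3T - 1) = (-3)²·Var(T) = 9·22.25 = 200.25

200.250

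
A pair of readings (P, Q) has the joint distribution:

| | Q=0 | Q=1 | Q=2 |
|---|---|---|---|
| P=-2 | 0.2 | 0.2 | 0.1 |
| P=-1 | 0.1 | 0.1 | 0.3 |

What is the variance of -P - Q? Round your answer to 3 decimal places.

1.240

E[P] = -1.5,  E[Q] = 1.1,  E[PQ] = -1.5
var(P) = 2.5 − (-1.5)² = 0.25;  var(Q) = 1.9 − (1.1)² = 0.69
Cov(P,Q) = -1.5 − (-1.5)(1.1) = 0.15
var(-P - Q) = (-1)²·0.25 + (-1)²·0.69 + 2·(-1)·(-1)·0.15 = 1.24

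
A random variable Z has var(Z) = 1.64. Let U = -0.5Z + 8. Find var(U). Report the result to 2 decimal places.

0.41

var(-0.5Z + 8) = (-0.5)²·var(Z) = 0.25·1.64 = 0.41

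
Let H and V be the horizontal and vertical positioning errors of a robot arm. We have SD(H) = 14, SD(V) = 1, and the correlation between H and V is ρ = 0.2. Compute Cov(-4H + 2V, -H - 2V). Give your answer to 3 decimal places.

796.800

Var(H) = (14)² = 196;  Var(V) = (1)² = 1
Cov(H,V) = ρ·SD(H)·SD(V) = 0.2·14·1 = 2.8
Cov(-4H + 2V, -H - 2V) = (-4)(-1)Var(H) + (2)(-2)Var(V) + [(-4)(-2) + (2)(-1)]Cov(H,V)
= 4·196 + -4·1 + 6·2.8 = 796.8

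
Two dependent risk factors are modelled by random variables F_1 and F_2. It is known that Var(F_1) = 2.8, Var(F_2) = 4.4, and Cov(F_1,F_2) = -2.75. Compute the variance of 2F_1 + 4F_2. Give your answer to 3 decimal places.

37.600

Var(2F_1 + 4F_2) = (2)²·Var(F_1) + (4)²·Var(F_2) + 2·(2)·(4)·Cov(F_1,F_2)
= 4·2.8 + 16·4.4 + 16·-2.75 = 37.6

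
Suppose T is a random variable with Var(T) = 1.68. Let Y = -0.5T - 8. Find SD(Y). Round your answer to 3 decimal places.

Var(-0.5T - 8) = (-0.5)²·1.68 = 0.42
SD(Y) = √0.42 ≈ 0.648

0.648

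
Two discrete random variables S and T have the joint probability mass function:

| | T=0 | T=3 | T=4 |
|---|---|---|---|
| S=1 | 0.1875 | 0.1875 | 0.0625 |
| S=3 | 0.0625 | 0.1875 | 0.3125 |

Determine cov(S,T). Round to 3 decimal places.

0.672

E[S] = 2.125,  E[T] = 2.625
E[ST] = 6.25
cov(S,T) = E[ST] − E[S]E[T] = 6.25 − (2.125)(2.625) = 0.671875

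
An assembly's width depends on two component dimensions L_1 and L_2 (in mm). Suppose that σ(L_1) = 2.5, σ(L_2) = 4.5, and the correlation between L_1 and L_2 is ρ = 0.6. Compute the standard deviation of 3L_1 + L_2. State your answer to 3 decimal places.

10.817

Var(L_1) = (2.5)² = 6.25;  Var(L_2) = (4.5)² = 20.25
Cov(L_1,L_2) = ρ·σ(L_1)·σ(L_2) = 0.6·2.5·4.5 = 6.75
Var(3L_1 + L_2) = (3)²·Var(L_1) + (1)²·Var(L_2) + 2·(3)·(1)·Cov(L_1,L_2)
= 9·6.25 + 1·20.25 + 6·6.75 = 117
σ(3L_1 + L_2) = √117 ≈ 10.817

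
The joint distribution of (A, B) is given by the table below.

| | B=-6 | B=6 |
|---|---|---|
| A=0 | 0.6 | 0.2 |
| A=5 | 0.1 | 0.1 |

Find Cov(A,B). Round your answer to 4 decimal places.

2.4000

E[A] = 1,  E[B] = -2.4
E[AB] = 0
Cov(A,B) = E[AB] − E[A]E[B] = 0 − (1)(-2.4) = 2.4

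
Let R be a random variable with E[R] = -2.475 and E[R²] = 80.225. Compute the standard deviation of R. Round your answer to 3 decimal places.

var(R) = 80.225 − (-2.475)² = 74.099375
sd(R) = √74.099375 ≈ 8.608

8.608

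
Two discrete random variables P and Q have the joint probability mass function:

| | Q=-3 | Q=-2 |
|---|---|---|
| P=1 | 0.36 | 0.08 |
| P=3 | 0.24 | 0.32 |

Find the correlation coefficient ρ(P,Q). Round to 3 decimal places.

E[P] = 2.12,  E[Q] = -2.6
E[PQ] = -5.32
Cov(P,Q) = E[PQ] − E[P]E[Q] = -5.32 − (2.12)(-2.6) = 0.192
Var(P) = 0.9856,  Var(Q) = 0.24
ρ = 0.192 / √(0.9856·0.24) ≈ 0.395

0.395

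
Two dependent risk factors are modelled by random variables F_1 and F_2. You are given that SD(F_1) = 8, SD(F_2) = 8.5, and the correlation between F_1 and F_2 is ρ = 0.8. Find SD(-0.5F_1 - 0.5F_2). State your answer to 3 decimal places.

V(F_1) = (8)² = 64;  V(F_2) = (8.5)² = 72.25
Cov(F_1,F_2) = ρ·SD(F_1)·SD(F_2) = 0.8·8·8.5 = 54.4
V(-0.5F_1 - 0.5F_2) = (-0.5)²·V(F_1) + (-0.5)²·V(F_2) + 2·(-0.5)·(-0.5)·Cov(F_1,F_2)
= 0.25·64 + 0.25·72.25 + 0.5·54.4 = 61.2625
SD(-0.5F_1 - 0.5F_2) = √61.2625 ≈ 7.827

7.827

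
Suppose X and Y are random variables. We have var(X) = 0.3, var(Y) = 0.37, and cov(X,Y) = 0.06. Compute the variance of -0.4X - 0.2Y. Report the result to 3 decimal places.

var(-0.4X - 0.2Y) = (-0.4)²·var(X) + (-0.2)²·var(Y) + 2·(-0.4)·(-0.2)·cov(X,Y)
= 0.16·0.3 + 0.04·0.37 + 0.16·0.06 = 0.0724

0.072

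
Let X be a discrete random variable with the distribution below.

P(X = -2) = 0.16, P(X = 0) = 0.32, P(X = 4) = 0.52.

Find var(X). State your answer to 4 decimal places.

5.8624

E[X] = (-2)(0.16) + (0)(0.32) + (4)(0.52) = 1.76
E[X²] = (-2)²(0.16) + (0)²(0.32) + (4)²(0.52) = 8.96
var(X) = E[X²] − (E[X])² = 8.96 − (1.76)² = 5.8624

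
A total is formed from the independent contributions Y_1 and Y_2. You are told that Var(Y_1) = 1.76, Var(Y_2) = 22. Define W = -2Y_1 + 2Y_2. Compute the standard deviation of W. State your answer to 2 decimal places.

By independence, Var(W) = (-2)²Var(Y_1) + (2)²Var(Y_2)
= (-2)²·1.76 + (2)²·22 = 95.04
SD(W) = √95.04 ≈ 9.75

9.75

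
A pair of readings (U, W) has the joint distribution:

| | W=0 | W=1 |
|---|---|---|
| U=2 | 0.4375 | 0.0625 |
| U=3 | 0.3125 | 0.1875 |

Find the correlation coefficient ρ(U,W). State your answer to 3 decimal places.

0.289

E[U] = 2.5,  E[W] = 0.25
E[UW] = 0.6875
cov(U,W) = E[UW] − E[U]E[W] = 0.6875 − (2.5)(0.25) = 0.0625
Var(U) = 0.25,  Var(W) = 0.1875
ρ = 0.0625 / √(0.25·0.1875) ≈ 0.289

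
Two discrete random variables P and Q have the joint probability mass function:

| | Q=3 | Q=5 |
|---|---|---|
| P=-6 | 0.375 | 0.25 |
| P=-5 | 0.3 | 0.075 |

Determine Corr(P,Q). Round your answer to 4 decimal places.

E[P] = -5.625,  E[Q] = 3.65
E[PQ] = -20.625
Cov(P,Q) = E[PQ] − E[P]E[Q] = -20.625 − (-5.625)(3.65) = -0.09375
var(P) = 0.234375,  var(Q) = 0.8775
ρ = -0.09375 / √(0.234375·0.8775) ≈ -0.2067

-0.2067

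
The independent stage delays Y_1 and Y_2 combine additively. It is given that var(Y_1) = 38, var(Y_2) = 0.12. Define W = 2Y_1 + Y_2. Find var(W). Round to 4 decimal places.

By independence, var(W) = (2)²var(Y_1) + (1)²var(Y_2)
= (2)²·38 + (1)²·0.12 = 152.12

152.1200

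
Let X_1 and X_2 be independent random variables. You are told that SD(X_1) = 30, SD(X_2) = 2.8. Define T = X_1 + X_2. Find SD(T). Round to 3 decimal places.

var(X_1) = 900, var(X_2) = 7.84
By independence, var(T) = (1)²var(X_1) + (1)²var(X_2)
= (1)²·900 + (1)²·7.84 = 907.84
SD(T) = √907.84 ≈ 30.130

30.130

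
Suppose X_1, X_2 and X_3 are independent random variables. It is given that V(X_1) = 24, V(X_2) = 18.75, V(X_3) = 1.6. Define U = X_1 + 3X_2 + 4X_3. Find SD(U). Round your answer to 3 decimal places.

By independence, V(U) = (1)²V(X_1) + (3)²V(X_2) + (4)²V(X_3)
= (1)²·24 + (3)²·18.75 + (4)²·1.6 = 218.35
SD(U) = √218.35 ≈ 14.777

14.777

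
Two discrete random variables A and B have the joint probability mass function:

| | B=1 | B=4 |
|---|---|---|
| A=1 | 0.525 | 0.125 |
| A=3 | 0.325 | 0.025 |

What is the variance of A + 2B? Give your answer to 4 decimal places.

E[A] = 1.7,  E[B] = 1.45,  E[AB] = 2.3
V(A) = 3.8 − (1.7)² = 0.91;  V(B) = 3.25 − (1.45)² = 1.1475
Cov(A,B) = 2.3 − (1.7)(1.45) = -0.165
V(A + 2B) = (1)²·0.91 + (2)²·1.1475 + 2·(1)·(2)·-0.165 = 4.84

4.8400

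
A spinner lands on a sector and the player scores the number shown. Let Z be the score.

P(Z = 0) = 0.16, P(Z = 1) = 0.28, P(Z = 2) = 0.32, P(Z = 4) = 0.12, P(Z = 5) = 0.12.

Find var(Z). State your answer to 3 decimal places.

E[Z] = (0)(0.16) + (1)(0.28) + (2)(0.32) + (4)(0.12) + (5)(0.12) = 2
E[Z²] = (0)²(0.16) + (1)²(0.28) + (2)²(0.32) + (4)²(0.12) + (5)²(0.12) = 6.48
var(Z) = E[Z²] − (E[Z])² = 6.48 − (2)² = 2.48

2.480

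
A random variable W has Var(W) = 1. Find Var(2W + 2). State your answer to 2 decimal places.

Var(2W + 2) = (2)²·Var(W) = 4·1 = 4

4.00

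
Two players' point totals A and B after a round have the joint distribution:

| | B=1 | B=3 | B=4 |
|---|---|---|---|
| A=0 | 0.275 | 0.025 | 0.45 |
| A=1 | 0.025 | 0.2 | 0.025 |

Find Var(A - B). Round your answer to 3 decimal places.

1.834

E[A] = 0.25,  E[B] = 2.875,  E[AB] = 0.725
Var(A) = 0.25 − (0.25)² = 0.1875;  Var(B) = 9.925 − (2.875)² = 1.659375
Cov(A,B) = 0.725 − (0.25)(2.875) = 0.00625
Var(A - B) = (1)²·0.1875 + (-1)²·1.659375 + 2·(1)·(-1)·0.00625 = 1.834375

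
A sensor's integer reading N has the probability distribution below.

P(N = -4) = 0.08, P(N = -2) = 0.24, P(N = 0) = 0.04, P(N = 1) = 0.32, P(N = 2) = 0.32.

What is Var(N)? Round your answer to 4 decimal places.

E[N] = (-4)(0.08) + (-2)(0.24) + (0)(0.04) + (1)(0.32) + (2)(0.32) = 0.16
E[N²] = (-4)²(0.08) + (-2)²(0.24) + (0)²(0.04) + (1)²(0.32) + (2)²(0.32) = 3.84
Var(N) = E[N²] − (E[N])² = 3.84 − (0.16)² = 3.8144

3.8144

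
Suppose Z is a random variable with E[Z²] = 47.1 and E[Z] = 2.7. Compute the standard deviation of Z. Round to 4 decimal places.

6.3095

V(Z) = 47.1 − (2.7)² = 39.81
sd(Z) = √39.81 ≈ 6.3095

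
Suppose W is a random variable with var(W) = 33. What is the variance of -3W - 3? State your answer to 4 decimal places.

297.0000

var(-3W - 3) = (-3)²·var(W) = 9·33 = 297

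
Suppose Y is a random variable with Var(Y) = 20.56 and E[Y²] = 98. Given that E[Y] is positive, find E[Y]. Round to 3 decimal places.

8.800

(E[Y])² = E[Y²] − Var(Y) = 98 − 20.56 = 77.44
E[Y] = √77.44 = 8.8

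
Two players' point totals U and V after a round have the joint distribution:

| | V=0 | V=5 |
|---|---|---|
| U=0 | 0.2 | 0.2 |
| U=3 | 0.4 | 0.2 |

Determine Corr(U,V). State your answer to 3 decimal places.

-0.167

E[U] = 1.8,  E[V] = 2
E[UV] = 3
cov(U,V) = E[UV] − E[U]E[V] = 3 − (1.8)(2) = -0.6
Var(U) = 2.16,  Var(V) = 6
ρ = -0.6 / √(2.16·6) ≈ -0.167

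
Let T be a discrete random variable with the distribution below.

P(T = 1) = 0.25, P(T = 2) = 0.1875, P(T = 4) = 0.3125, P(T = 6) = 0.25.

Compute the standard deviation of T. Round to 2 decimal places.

E[T] = (1)(0.25) + (2)(0.1875) + (4)(0.3125) + (6)(0.25) = 3.375
E[T²] = (1)²(0.25) + (2)²(0.1875) + (4)²(0.3125) + (6)²(0.25) = 15
var(T) = E[T²] − (E[T])² = 15 − (3.375)² = 3.609375
sd(T) = √3.609375 ≈ 1.90

1.90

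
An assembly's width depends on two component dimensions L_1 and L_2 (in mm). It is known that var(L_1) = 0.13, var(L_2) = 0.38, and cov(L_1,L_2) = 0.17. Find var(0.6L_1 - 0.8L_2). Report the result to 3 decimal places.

var(0.6L_1 - 0.8L_2) = (0.6)²·var(L_1) + (-0.8)²·var(L_2) + 2·(0.6)·(-0.8)·cov(L_1,L_2)
= 0.36·0.13 + 0.64·0.38 + -0.96·0.17 = 0.1268

0.127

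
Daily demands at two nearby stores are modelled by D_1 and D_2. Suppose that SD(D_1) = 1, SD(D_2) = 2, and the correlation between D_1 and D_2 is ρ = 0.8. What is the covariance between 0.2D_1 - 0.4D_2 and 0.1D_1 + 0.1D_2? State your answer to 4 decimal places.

-0.1720

var(D_1) = (1)² = 1;  var(D_2) = (2)² = 4
Cov(D_1,D_2) = ρ·SD(D_1)·SD(D_2) = 0.8·1·2 = 1.6
Cov(0.2D_1 - 0.4D_2, 0.1D_1 + 0.1D_2) = (0.2)(0.1)var(D_1) + (-0.4)(0.1)var(D_2) + [(0.2)(0.1) + (-0.4)(0.1)]Cov(D_1,D_2)
= 0.02·1 + -0.04·4 + -0.02·1.6 = -0.172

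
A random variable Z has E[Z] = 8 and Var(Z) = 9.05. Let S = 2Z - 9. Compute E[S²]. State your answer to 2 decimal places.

E[2Z - 9] = 2·8 − 9 = 7
Var(2Z - 9) = (2)²·9.05 = 36.2
E[S²] = Var(S) + (E[S])² = 36.2 + (7)² = 85.2

85.20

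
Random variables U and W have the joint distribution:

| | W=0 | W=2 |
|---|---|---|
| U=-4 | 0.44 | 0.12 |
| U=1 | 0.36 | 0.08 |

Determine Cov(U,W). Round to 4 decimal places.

-0.0800

E[U] = -1.8,  E[W] = 0.4
E[UW] = -0.8
Cov(U,W) = E[UW] − E[U]E[W] = -0.8 − (-1.8)(0.4) = -0.08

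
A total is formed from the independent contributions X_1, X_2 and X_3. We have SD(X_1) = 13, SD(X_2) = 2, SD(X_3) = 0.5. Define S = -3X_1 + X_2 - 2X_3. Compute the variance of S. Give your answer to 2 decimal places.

Var(X_1) = 169, Var(X_2) = 4, Var(X_3) = 0.25
By independence, Var(S) = (-3)²Var(X_1) + (1)²Var(X_2) + (-2)²Var(X_3)
= (-3)²·169 + (1)²·4 + (-2)²·0.25 = 1526

1526.00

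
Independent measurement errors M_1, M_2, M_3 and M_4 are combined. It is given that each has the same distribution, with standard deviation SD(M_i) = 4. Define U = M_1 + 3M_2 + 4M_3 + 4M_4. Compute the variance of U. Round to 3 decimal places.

V(M_i) = (4)² = 16
By independence, V(U) = (1)²V(M_1) + (3)²V(M_2) + (4)²V(M_3) + (4)²V(M_4)
= (1)²·16 + (3)²·16 + (4)²·16 + (4)²·16 = 672

672.000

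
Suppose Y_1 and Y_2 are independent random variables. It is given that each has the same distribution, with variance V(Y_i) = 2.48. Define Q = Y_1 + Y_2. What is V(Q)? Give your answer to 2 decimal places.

By independence, V(Q) = (1)²V(Y_1) + (1)²V(Y_2)
= (1)²·2.48 + (1)²·2.48 = 4.96

4.96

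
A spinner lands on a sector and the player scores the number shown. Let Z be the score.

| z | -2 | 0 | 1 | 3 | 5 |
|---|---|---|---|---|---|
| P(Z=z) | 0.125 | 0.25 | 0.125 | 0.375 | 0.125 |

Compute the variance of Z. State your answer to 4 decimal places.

4.4844

E[Z] = (-2)(0.125) + (0)(0.25) + (1)(0.125) + (3)(0.375) + (5)(0.125) = 1.625
E[Z²] = (-2)²(0.125) + (0)²(0.25) + (1)²(0.125) + (3)²(0.375) + (5)²(0.125) = 7.125
var(Z) = E[Z²] − (E[Z])² = 7.125 − (1.625)² = 4.484375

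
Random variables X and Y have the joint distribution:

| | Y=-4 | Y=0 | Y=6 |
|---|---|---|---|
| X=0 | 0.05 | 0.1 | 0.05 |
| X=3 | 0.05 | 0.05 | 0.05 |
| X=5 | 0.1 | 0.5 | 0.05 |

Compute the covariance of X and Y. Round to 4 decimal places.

E[X] = 3.7,  E[Y] = 0.1
E[XY] = -0.2
Cov(X,Y) = E[XY] − E[X]E[Y] = -0.2 − (3.7)(0.1) = -0.57

-0.5700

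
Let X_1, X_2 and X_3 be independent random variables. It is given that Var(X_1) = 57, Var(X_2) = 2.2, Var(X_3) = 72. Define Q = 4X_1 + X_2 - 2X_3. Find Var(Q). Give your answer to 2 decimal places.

1202.20

By independence, Var(Q) = (4)²Var(X_1) + (1)²Var(X_2) + (-2)²Var(X_3)
= (4)²·57 + (1)²·2.2 + (-2)²·72 = 1202.2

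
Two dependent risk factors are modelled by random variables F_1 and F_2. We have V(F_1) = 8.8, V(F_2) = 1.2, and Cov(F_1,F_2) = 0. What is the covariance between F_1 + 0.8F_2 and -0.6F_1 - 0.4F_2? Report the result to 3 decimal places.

-5.664

Cov(F_1 + 0.8F_2, -0.6F_1 - 0.4F_2) = (1)(-0.6)V(F_1) + (0.8)(-0.4)V(F_2) + [(1)(-0.4) + (0.8)(-0.6)]Cov(F_1,F_2)
= -0.6·8.8 + -0.32·1.2 + -0.88·0 = -5.664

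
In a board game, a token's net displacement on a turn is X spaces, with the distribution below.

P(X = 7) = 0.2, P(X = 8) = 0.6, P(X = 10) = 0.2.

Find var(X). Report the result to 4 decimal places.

0.9600

E[X] = (7)(0.2) + (8)(0.6) + (10)(0.2) = 8.2
E[X²] = (7)²(0.2) + (8)²(0.6) + (10)²(0.2) = 68.2
var(X) = E[X²] − (E[X])² = 68.2 − (8.2)² = 0.96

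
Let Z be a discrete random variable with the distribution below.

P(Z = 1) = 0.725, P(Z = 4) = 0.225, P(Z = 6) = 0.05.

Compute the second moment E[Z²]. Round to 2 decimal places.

E[Z²] = (1)²(0.725) + (4)²(0.225) + (6)²(0.05) = 6.125

6.13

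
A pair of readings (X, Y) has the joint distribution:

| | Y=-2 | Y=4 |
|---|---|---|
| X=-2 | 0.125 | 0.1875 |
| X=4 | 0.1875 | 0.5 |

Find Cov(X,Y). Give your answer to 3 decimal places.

E[X] = 2.125,  E[Y] = 2.125
E[XY] = 5.5
Cov(X,Y) = E[XY] − E[X]E[Y] = 5.5 − (2.125)(2.125) = 0.984375

0.984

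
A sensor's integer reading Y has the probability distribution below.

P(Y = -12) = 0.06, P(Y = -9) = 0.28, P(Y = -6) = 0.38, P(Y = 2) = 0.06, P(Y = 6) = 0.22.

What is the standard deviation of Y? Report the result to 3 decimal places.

E[Y] = (-12)(0.06) + (-9)(0.28) + (-6)(0.38) + (2)(0.06) + (6)(0.22) = -4.08
E[Y²] = (-12)²(0.06) + (-9)²(0.28) + (-6)²(0.38) + (2)²(0.06) + (6)²(0.22) = 53.16
V(Y) = E[Y²] − (E[Y])² = 53.16 − (-4.08)² = 36.5136
SD(Y) = √36.5136 ≈ 6.043

6.043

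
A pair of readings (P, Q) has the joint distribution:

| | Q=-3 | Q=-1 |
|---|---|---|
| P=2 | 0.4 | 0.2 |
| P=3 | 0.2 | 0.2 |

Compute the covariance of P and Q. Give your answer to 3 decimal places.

E[P] = 2.4,  E[Q] = -2.2
E[PQ] = -5.2
Cov(P,Q) = E[PQ] − E[P]E[Q] = -5.2 − (2.4)(-2.2) = 0.08

0.080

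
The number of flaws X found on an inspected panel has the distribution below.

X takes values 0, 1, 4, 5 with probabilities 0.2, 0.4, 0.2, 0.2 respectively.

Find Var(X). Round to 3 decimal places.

3.760

E[X] = (0)(0.2) + (1)(0.4) + (4)(0.2) + (5)(0.2) = 2.2
E[X²] = (0)²(0.2) + (1)²(0.4) + (4)²(0.2) + (5)²(0.2) = 8.6
Var(X) = E[X²] − (E[X])² = 8.6 − (2.2)² = 3.76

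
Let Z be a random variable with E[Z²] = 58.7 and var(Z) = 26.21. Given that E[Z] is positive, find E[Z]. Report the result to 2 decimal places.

(E[Z])² = E[Z²] − var(Z) = 58.7 − 26.21 = 32.49
E[Z] = √32.49 = 5.7

5.70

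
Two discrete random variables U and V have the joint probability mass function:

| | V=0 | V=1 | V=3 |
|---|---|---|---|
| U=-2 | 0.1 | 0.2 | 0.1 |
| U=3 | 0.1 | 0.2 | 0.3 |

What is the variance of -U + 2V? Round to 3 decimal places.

8.960

E[U] = 1,  E[V] = 1.6,  E[UV] = 2.3
var(U) = 7 − (1)² = 6;  var(V) = 4 − (1.6)² = 1.44
Cov(U,V) = 2.3 − (1)(1.6) = 0.7
var(-U + 2V) = (-1)²·6 + (2)²·1.44 + 2·(-1)·(2)·0.7 = 8.96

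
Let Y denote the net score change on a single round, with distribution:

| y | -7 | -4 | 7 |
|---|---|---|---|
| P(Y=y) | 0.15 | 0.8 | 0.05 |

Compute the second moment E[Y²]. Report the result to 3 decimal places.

E[Y²] = (-7)²(0.15) + (-4)²(0.8) + (7)²(0.05) = 22.6

22.600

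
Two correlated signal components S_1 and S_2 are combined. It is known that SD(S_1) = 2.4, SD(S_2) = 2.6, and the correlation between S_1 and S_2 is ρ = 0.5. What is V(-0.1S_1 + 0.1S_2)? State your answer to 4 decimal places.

V(S_1) = (2.4)² = 5.76;  V(S_2) = (2.6)² = 6.76
Cov(S_1,S_2) = ρ·SD(S_1)·SD(S_2) = 0.5·2.4·2.6 = 3.12
V(-0.1S_1 + 0.1S_2) = (-0.1)²·V(S_1) + (0.1)²·V(S_2) + 2·(-0.1)·(0.1)·Cov(S_1,S_2)
= 0.01·5.76 + 0.01·6.76 + -0.02·3.12 = 0.0628

0.0628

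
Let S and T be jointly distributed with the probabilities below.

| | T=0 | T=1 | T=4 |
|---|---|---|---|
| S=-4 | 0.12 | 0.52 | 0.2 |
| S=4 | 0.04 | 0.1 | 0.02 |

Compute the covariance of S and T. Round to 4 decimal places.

E[S] = -2.72,  E[T] = 1.5
E[ST] = -4.56
Cov(S,T) = E[ST] − E[S]E[T] = -4.56 − (-2.72)(1.5) = -0.48

-0.4800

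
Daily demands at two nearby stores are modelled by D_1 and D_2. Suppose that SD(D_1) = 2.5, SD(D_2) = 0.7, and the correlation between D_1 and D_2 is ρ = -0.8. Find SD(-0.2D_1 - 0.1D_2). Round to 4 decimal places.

Var(D_1) = (2.5)² = 6.25;  Var(D_2) = (0.7)² = 0.49
Cov(D_1,D_2) = ρ·SD(D_1)·SD(D_2) = -0.8·2.5·0.7 = -1.4
Var(-0.2D_1 - 0.1D_2) = (-0.2)²·Var(D_1) + (-0.1)²·Var(D_2) + 2·(-0.2)·(-0.1)·Cov(D_1,D_2)
= 0.04·6.25 + 0.01·0.49 + 0.04·-1.4 = 0.1989
SD(-0.2D_1 - 0.1D_2) = √0.1989 ≈ 0.4460

0.4460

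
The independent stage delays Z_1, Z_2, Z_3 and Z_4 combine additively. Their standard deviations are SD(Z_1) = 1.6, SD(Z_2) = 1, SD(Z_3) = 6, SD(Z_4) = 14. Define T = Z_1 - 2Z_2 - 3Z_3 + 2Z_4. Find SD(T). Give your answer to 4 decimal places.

V(Z_1) = 2.56, V(Z_2) = 1, V(Z_3) = 36, V(Z_4) = 196
By independence, V(T) = (1)²V(Z_1) + (-2)²V(Z_2) + (-3)²V(Z_3) + (2)²V(Z_4)
= (1)²·2.56 + (-2)²·1 + (-3)²·36 + (2)²·196 = 1114.56
SD(T) = √1114.56 ≈ 33.3850

33.3850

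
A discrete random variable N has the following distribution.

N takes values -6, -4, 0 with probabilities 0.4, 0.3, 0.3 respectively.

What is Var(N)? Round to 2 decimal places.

E[N] = (-6)(0.4) + (-4)(0.3) + (0)(0.3) = -3.6
E[N²] = (-6)²(0.4) + (-4)²(0.3) + (0)²(0.3) = 19.2
Var(N) = E[N²] − (E[N])² = 19.2 − (-3.6)² = 6.24

6.24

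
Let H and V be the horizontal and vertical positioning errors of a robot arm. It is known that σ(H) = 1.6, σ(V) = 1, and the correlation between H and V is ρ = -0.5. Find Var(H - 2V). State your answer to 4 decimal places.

Var(H) = (1.6)² = 2.56;  Var(V) = (1)² = 1
Cov(H,V) = ρ·σ(H)·σ(V) = -0.5·1.6·1 = -0.8
Var(H - 2V) = (1)²·Var(H) + (-2)²·Var(V) + 2·(1)·(-2)·Cov(H,V)
= 1·2.56 + 4·1 + -4·-0.8 = 9.76

9.7600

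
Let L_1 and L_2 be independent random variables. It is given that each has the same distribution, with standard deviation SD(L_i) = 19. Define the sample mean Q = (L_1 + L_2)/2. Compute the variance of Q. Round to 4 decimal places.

V(L_i) = (19)² = 361
By independence, V(Q) = (0.5)²V(L_1) + (0.5)²V(L_2)
= (0.5)²·361 + (0.5)²·361 = 180.5

180.5000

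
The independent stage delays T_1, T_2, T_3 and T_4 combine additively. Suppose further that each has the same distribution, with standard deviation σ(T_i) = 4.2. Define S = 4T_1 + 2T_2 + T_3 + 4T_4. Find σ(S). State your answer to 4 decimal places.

V(T_i) = (4.2)² = 17.64
By independence, V(S) = (4)²V(T_1) + (2)²V(T_2) + (1)²V(T_3) + (4)²V(T_4)
= (4)²·17.64 + (2)²·17.64 + (1)²·17.64 + (4)²·17.64 = 652.68
σ(S) = √652.68 ≈ 25.5476

25.5476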